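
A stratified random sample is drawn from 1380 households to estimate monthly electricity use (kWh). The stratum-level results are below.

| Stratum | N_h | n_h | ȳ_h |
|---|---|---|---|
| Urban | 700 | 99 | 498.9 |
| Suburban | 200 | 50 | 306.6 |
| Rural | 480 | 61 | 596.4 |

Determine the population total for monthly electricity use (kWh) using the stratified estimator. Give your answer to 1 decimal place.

τ̂_st ≈ 696822.0

τ̂_st = Σ N_h ȳ_h = 700·498.9 + 200·306.6 + 480·596.4 = 696822.0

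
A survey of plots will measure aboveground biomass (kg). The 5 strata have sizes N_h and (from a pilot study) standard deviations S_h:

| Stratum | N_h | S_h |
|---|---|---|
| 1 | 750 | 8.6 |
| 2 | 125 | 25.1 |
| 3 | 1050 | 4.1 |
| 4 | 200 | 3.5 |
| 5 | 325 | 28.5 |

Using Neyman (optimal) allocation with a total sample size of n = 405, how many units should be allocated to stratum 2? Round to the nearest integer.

Neyman allocation: n_h = n · N_h S_h / Σ N_i S_i, with n = 405.
  stratum 1: N_h·S_h = 750·8.6 = 6450.00
  stratum 2: N_h·S_h = 125·25.1 = 3137.50
  stratum 3: N_h·S_h = 1050·4.1 = 4305.00
  stratum 4: N_h·S_h = 200·3.5 = 700.00
  stratum 5: N_h·S_h = 325·28.5 = 9262.50
Σ N_h S_h = 23855.00
n for stratum 2 = 405·3137.50/23855.00 = 53.267 → 53

53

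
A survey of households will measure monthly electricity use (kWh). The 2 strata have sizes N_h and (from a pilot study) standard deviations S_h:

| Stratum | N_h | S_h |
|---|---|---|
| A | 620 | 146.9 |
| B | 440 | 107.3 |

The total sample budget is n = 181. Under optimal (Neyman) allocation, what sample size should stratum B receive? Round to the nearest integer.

Neyman allocation: n_h = n · N_h S_h / Σ N_i S_i, with n = 181.
  stratum A: N_h·S_h = 620·146.9 = 91078.00
  stratum B: N_h·S_h = 440·107.3 = 47212.00
Σ N_h S_h = 138290.00
n for stratum B = 181·47212.00/138290.00 = 61.793 → 62

62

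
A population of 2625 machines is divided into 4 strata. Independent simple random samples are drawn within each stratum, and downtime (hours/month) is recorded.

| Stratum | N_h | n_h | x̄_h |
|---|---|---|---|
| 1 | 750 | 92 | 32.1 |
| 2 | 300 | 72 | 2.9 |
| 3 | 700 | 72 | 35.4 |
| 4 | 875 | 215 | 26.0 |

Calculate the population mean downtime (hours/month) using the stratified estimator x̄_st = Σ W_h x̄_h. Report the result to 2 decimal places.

x̄_st ≈ 27.61

N = Σ N_h = 2625. Stratum weights W_h = N_h/N.
x̄_st = (750·32.1 + 300·2.9 + 700·35.4 + 875·26.0) / 2625 = 27.6095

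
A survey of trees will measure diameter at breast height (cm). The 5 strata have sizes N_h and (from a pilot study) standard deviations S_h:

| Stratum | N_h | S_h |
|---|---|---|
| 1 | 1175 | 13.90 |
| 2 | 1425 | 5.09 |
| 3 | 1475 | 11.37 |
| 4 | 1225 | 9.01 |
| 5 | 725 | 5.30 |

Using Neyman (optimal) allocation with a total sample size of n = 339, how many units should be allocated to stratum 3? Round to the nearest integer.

Neyman allocation: n_h = n · N_h S_h / Σ N_i S_i, with n = 339.
  stratum 1: N_h·S_h = 1175·13.90 = 16332.50
  stratum 2: N_h·S_h = 1425·5.09 = 7253.25
  stratum 3: N_h·S_h = 1475·11.37 = 16770.75
  stratum 4: N_h·S_h = 1225·9.01 = 11037.25
  stratum 5: N_h·S_h = 725·5.30 = 3842.50
Σ N_h S_h = 55236.25
n for stratum 3 = 339·16770.75/55236.25 = 102.927 → 103

103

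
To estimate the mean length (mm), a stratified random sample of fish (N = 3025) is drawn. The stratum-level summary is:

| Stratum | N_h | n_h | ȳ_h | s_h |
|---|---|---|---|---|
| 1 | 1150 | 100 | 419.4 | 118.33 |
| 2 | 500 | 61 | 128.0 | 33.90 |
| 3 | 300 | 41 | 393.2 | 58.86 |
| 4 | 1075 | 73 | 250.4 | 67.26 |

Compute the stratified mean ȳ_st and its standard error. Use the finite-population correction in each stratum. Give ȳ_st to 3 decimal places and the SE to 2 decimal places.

ȳ_st = Σ W_h ȳ_h = (1150·419.4 + 500·128.0 + 300·393.2 + 1075·250.4)/3025 = 308.57851
V̂(ȳ_st) = Σ W_h² (1 − n_h/N_h) s_h²/n_h, with W_h = N_h/N and N = 3025:
  stratum 1: (1150/3025)²·(1 − 100/1150)·118.33²/100 = 18.4768
  stratum 2: (500/3025)²·(1 − 61/500)·33.90²/61 = 0.451911
  stratum 3: (300/3025)²·(1 − 41/300)·58.86²/41 = 0.717508
  stratum 4: (1075/3025)²·(1 − 73/1075)·67.26²/73 = 7.29485
V̂(ȳ_st) = 26.941
SE(ȳ_st) = √26.941 = 5.19048

ȳ_st ≈ 308.579, SE ≈ 5.19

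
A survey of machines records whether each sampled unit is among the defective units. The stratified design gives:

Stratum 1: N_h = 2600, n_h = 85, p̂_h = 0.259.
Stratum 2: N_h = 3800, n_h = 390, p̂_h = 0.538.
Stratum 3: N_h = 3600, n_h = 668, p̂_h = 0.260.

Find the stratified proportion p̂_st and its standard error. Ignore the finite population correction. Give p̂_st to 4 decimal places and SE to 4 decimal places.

N = 10000; stratum weights W_h = N_h/N.
p̂_st = Σ W_h p̂_h = (2600·0.259 + 3800·0.538 + 3600·0.260)/10000 = 0.36538
V̂(p̂_st) = Σ W_h² p̂_h(1−p̂_h)/(n_h−1):
  stratum 1: (2600/10000)²·0.259·0.741/84 = 0.000154449
  stratum 2: (3800/10000)²·0.538·0.462/389 = 9.2266e-05
  stratum 3: (3600/10000)²·0.260·0.740/667 = 3.73839e-05
V̂(p̂_st) = 0.000284099; SE = √V̂ = 0.0168552

p̂_st ≈ 0.3654, SE ≈ 0.0169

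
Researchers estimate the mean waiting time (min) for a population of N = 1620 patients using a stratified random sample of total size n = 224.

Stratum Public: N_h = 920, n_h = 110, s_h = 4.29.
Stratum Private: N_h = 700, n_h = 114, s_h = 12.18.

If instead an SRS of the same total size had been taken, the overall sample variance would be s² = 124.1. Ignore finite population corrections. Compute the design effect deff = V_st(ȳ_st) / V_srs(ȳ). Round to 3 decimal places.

deff ≈ 0.536

V̂(ȳ_st) = Σ W_h² s_h²/n_h, with W_h = N_h/N and N = 1620:
  stratum Public: (920/1620)²·4.29²/110 = 0.0539595
  stratum Private: (700/1620)²·12.18²/114 = 0.242972
V_st = 0.296931
V_srs = s²/n = 124.1/224 = 0.554018
deff = V_st / V_srs = 0.296931/0.554018 = 0.5360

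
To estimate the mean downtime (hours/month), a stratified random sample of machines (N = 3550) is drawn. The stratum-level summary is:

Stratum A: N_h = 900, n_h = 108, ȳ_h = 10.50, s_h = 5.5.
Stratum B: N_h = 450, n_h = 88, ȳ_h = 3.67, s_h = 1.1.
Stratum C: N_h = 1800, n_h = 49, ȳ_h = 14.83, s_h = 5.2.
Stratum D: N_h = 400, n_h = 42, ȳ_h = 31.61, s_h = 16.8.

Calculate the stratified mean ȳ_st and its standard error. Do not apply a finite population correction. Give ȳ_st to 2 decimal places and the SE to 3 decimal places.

ȳ_st = Σ W_h ȳ_h = (900·10.50 + 450·3.67 + 1800·14.83 + 400·31.61)/3550 = 14.20831
V̂(ȳ_st) = Σ W_h² s_h²/n_h, with W_h = N_h/N and N = 3550:
  stratum A: (900/3550)²·5.5²/108 = 0.0180024
  stratum B: (450/3550)²·1.1²/88 = 0.000220938
  stratum C: (1800/3550)²·5.2²/49 = 0.141873
  stratum D: (400/3550)²·16.8²/42 = 0.0853164
V̂(ȳ_st) = 0.245412
SE(ȳ_st) = √0.245412 = 0.495391

ȳ_st ≈ 14.21, SE ≈ 0.495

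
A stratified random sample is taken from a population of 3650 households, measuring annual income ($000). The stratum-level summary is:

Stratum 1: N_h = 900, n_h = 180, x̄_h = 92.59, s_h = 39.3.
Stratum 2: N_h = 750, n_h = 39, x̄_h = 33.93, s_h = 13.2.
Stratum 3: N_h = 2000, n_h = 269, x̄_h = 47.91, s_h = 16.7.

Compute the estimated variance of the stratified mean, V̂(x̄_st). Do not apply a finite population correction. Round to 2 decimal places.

V̂(x̄_st) ≈ 1.02

V̂(x̄_st) = Σ W_h² s_h²/n_h, with W_h = N_h/N and N = 3650:
  stratum 1: (900/3650)²·39.3²/180 = 0.521689
  stratum 2: (750/3650)²·13.2²/39 = 0.188634
  stratum 3: (2000/3650)²·16.7²/269 = 0.311283
V̂(x̄_st) = 1.02161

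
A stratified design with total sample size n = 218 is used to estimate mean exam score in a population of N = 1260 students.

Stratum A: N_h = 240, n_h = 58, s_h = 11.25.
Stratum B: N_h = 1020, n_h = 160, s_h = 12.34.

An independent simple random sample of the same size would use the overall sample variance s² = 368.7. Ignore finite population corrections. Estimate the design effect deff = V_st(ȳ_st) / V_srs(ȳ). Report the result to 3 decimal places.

deff ≈ 0.416

V̂(ȳ_st) = Σ W_h² s_h²/n_h, with W_h = N_h/N and N = 1260:
  stratum A: (240/1260)²·11.25²/58 = 0.0791696
  stratum B: (1020/1260)²·12.34²/160 = 0.623691
V_st = 0.702861
V_srs = s²/n = 368.7/218 = 1.69128
deff = V_st / V_srs = 0.702861/1.69128 = 0.4156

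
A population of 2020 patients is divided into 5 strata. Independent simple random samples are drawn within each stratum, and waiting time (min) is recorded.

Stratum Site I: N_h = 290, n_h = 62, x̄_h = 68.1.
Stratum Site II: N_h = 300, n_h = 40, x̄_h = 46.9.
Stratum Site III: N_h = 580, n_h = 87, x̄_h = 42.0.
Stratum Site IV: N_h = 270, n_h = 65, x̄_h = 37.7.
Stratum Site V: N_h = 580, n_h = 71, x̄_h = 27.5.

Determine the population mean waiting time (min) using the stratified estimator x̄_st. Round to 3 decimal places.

N = Σ N_h = 2020. Stratum weights W_h = N_h/N.
x̄_st = (290·68.1 + 300·46.9 + 580·42.0 + 270·37.7 + 580·27.5) / 2020 = 41.73663

x̄_st ≈ 41.737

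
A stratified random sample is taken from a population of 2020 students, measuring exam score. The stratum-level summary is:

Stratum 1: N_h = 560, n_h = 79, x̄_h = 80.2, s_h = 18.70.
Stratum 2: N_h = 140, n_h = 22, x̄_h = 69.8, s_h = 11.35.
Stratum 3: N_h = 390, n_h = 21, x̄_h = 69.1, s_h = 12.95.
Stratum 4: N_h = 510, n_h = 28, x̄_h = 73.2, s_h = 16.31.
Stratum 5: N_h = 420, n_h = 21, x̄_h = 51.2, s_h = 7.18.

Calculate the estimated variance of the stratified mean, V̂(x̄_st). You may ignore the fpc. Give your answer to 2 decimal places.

V̂(x̄_st) = Σ W_h² s_h²/n_h, with W_h = N_h/N and N = 2020:
  stratum 1: (560/2020)²·18.70²/79 = 0.340196
  stratum 2: (140/2020)²·11.35²/22 = 0.0281269
  stratum 3: (390/2020)²·12.95²/21 = 0.297678
  stratum 4: (510/2020)²·16.31²/28 = 0.605602
  stratum 5: (420/2020)²·7.18²/21 = 0.106127
V̂(x̄_st) = 1.37773

V̂(x̄_st) ≈ 1.38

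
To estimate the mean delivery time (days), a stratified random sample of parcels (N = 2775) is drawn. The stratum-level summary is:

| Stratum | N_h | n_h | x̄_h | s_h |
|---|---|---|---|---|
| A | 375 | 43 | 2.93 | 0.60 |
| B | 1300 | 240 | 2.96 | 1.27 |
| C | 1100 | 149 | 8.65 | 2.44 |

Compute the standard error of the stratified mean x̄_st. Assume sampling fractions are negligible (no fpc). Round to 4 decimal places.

V̂(x̄_st) = Σ W_h² s_h²/n_h, with W_h = N_h/N and N = 2775:
  stratum A: (375/2775)²·0.60²/43 = 0.000152887
  stratum B: (1300/2775)²·1.27²/240 = 0.00147488
  stratum C: (1100/2775)²·2.44²/149 = 0.00627845
V̂(x̄_st) = 0.00790622
SE(x̄_st) = √0.00790622 = 0.0889169

SE(x̄_st) ≈ 0.0889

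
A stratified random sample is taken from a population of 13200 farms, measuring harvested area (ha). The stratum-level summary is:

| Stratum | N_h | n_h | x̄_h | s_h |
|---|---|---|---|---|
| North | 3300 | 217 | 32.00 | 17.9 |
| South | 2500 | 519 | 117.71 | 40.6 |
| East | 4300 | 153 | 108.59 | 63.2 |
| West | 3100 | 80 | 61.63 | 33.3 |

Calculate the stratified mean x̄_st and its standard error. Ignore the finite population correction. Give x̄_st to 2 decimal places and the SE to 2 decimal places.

x̄_st ≈ 80.14, SE ≈ 1.93

x̄_st = Σ W_h x̄_h = (3300·32.00 + 2500·117.71 + 4300·108.59 + 3100·61.63)/13200 = 80.14129
V̂(x̄_st) = Σ W_h² s_h²/n_h, with W_h = N_h/N and N = 13200:
  stratum North: (3300/13200)²·17.9²/217 = 0.092284
  stratum South: (2500/13200)²·40.6²/519 = 0.113924
  stratum East: (4300/13200)²·63.2²/153 = 2.77033
  stratum West: (3100/13200)²·33.3²/80 = 0.764494
V̂(x̄_st) = 3.74103
SE(x̄_st) = √3.74103 = 1.93418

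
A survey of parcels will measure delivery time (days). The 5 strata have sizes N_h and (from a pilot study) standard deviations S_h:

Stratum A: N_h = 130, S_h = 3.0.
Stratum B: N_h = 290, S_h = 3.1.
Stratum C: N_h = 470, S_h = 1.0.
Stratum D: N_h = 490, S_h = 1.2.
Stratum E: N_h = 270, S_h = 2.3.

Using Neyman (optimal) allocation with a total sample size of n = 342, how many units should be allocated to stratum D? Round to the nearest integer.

Neyman allocation: n_h = n · N_h S_h / Σ N_i S_i, with n = 342.
  stratum A: N_h·S_h = 130·3.0 = 390.00
  stratum B: N_h·S_h = 290·3.1 = 899.00
  stratum C: N_h·S_h = 470·1.0 = 470.00
  stratum D: N_h·S_h = 490·1.2 = 588.00
  stratum E: N_h·S_h = 270·2.3 = 621.00
Σ N_h S_h = 2968.00
n for stratum D = 342·588.00/2968.00 = 67.755 → 68

68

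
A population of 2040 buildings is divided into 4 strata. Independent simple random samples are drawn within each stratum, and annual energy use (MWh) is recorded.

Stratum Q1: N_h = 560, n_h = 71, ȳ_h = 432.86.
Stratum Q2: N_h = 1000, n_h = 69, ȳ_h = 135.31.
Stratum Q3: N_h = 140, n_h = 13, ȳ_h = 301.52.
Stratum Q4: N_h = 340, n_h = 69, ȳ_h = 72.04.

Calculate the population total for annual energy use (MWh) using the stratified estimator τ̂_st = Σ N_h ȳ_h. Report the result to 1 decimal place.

τ̂_st ≈ 444418.0

τ̂_st = Σ N_h ȳ_h = 560·432.86 + 1000·135.31 + 140·301.52 + 340·72.04 = 444418.0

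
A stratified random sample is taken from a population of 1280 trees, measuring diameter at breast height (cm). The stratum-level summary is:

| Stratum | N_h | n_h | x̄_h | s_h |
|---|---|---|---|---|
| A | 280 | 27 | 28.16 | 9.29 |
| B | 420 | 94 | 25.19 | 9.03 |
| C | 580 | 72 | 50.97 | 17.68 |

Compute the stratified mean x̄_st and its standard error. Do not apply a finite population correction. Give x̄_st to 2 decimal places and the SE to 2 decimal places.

x̄_st = Σ W_h x̄_h = (280·28.16 + 420·25.19 + 580·50.97)/1280 = 37.52125
V̂(x̄_st) = Σ W_h² s_h²/n_h, with W_h = N_h/N and N = 1280:
  stratum A: (280/1280)²·9.29²/27 = 0.152955
  stratum B: (420/1280)²·9.03²/94 = 0.0933956
  stratum C: (580/1280)²·17.68²/72 = 0.891391
V̂(x̄_st) = 1.13774
SE(x̄_st) = √1.13774 = 1.06665

x̄_st ≈ 37.52, SE ≈ 1.07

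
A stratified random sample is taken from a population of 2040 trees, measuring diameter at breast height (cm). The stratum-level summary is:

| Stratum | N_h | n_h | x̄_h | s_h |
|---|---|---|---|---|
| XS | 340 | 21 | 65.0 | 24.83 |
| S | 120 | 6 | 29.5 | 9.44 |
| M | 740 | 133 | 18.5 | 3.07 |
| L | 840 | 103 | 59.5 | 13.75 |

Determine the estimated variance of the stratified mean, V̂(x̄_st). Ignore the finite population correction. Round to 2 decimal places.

V̂(x̄_st) = Σ W_h² s_h²/n_h, with W_h = N_h/N and N = 2040:
  stratum XS: (340/2040)²·24.83²/21 = 0.815514
  stratum S: (120/2040)²·9.44²/6 = 0.0513919
  stratum M: (740/2040)²·3.07²/133 = 0.00932456
  stratum L: (840/2040)²·13.75²/103 = 0.311219
V̂(x̄_st) = 1.18745

V̂(x̄_st) ≈ 1.19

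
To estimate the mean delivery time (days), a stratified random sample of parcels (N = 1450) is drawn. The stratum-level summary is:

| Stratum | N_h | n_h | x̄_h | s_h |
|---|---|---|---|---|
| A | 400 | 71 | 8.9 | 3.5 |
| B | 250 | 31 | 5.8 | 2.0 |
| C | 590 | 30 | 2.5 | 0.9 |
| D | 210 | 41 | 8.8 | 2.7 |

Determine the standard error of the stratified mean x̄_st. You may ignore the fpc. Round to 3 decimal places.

V̂(x̄_st) = Σ W_h² s_h²/n_h, with W_h = N_h/N and N = 1450:
  stratum A: (400/1450)²·3.5²/71 = 0.0131299
  stratum B: (250/1450)²·2.0²/31 = 0.00383568
  stratum C: (590/1450)²·0.9²/30 = 0.00447025
  stratum D: (210/1450)²·2.7²/41 = 0.00372946
V̂(x̄_st) = 0.0251653
SE(x̄_st) = √0.0251653 = 0.158636

SE(x̄_st) ≈ 0.159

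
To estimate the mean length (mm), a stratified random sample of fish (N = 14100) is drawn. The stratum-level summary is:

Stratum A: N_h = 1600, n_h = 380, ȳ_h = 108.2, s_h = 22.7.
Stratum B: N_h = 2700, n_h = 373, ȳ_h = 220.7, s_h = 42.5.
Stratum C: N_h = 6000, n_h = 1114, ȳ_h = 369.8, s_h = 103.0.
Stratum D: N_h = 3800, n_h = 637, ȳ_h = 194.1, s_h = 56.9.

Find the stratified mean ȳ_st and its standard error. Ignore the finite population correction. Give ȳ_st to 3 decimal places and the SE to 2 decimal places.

ȳ_st ≈ 264.212, SE ≈ 1.51

ȳ_st = Σ W_h ȳ_h = (1600·108.2 + 2700·220.7 + 6000·369.8 + 3800·194.1)/14100 = 264.21206
V̂(ȳ_st) = Σ W_h² s_h²/n_h, with W_h = N_h/N and N = 14100:
  stratum A: (1600/14100)²·22.7²/380 = 0.017461
  stratum B: (2700/14100)²·42.5²/373 = 0.177565
  stratum C: (6000/14100)²·103.0²/1114 = 1.72446
  stratum D: (3800/14100)²·56.9²/637 = 0.36916
V̂(ȳ_st) = 2.28865
SE(ȳ_st) = √2.28865 = 1.51283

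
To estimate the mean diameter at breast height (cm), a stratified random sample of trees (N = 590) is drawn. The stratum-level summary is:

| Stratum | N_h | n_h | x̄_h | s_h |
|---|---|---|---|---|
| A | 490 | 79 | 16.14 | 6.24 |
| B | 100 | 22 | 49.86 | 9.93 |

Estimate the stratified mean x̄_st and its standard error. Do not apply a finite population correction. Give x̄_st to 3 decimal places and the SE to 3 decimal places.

x̄_st = Σ W_h x̄_h = (490·16.14 + 100·49.86)/590 = 21.85525
V̂(x̄_st) = Σ W_h² s_h²/n_h, with W_h = N_h/N and N = 590:
  stratum A: (490/590)²·6.24²/79 = 0.339962
  stratum B: (100/590)²·9.93²/22 = 0.128757
V̂(x̄_st) = 0.468719
SE(x̄_st) = √0.468719 = 0.684631

x̄_st ≈ 21.855, SE ≈ 0.685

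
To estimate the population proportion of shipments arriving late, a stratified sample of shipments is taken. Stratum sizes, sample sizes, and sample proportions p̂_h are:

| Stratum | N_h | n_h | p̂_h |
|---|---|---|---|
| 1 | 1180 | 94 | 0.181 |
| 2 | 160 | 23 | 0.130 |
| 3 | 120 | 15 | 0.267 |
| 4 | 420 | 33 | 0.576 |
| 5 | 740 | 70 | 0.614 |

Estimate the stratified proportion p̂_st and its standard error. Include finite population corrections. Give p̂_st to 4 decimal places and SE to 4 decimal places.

N = 2620; stratum weights W_h = N_h/N.
p̂_st = Σ W_h p̂_h = (1180·0.181 + 160·0.130 + 120·0.267 + 420·0.576 + 740·0.614)/2620 = 0.36744
V̂(p̂_st) = Σ W_h² (1 − n_h/N_h) p̂_h(1−p̂_h)/(n_h−1):
  stratum 1: (1180/2620)²·(1 − 94/1180)·0.181·0.819/93 = 0.00029757
  stratum 2: (160/2620)²·(1 − 23/160)·0.130·0.870/22 = 1.64164e-05
  stratum 3: (120/2620)²·(1 − 15/120)·0.267·0.733/14 = 2.56599e-05
  stratum 4: (420/2620)²·(1 − 33/420)·0.576·0.424/32 = 0.000180716
  stratum 5: (740/2620)²·(1 − 70/740)·0.614·0.386/69 = 0.000248091
V̂(p̂_st) = 0.000768453; SE = √V̂ = 0.027721

p̂_st ≈ 0.3674, SE ≈ 0.0277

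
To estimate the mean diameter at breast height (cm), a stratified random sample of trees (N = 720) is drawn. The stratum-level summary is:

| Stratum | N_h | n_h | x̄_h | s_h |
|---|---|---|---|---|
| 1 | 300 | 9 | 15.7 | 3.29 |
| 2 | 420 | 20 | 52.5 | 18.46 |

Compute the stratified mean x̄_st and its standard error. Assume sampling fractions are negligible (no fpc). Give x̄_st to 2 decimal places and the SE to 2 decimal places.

x̄_st ≈ 37.17, SE ≈ 2.45

x̄_st = Σ W_h x̄_h = (300·15.7 + 420·52.5)/720 = 37.16667
V̂(x̄_st) = Σ W_h² s_h²/n_h, with W_h = N_h/N and N = 720:
  stratum 1: (300/720)²·3.29²/9 = 0.208798
  stratum 2: (420/720)²·18.46²/20 = 5.79785
V̂(x̄_st) = 6.00665
SE(x̄_st) = √6.00665 = 2.45085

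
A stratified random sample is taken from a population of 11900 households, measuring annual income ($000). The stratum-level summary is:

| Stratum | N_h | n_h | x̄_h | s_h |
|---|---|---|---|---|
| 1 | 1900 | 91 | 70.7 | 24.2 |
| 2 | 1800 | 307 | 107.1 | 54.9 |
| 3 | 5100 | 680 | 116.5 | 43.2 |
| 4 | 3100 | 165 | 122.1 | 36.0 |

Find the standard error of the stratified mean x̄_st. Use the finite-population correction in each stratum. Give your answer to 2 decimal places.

V̂(x̄_st) = Σ W_h² (1 − n_h/N_h) s_h²/n_h, with W_h = N_h/N and N = 11900:
  stratum 1: (1900/11900)²·(1 − 91/1900)·24.2²/91 = 0.156202
  stratum 2: (1800/11900)²·(1 − 307/1800)·54.9²/307 = 0.186314
  stratum 3: (5100/11900)²·(1 − 680/5100)·43.2²/680 = 0.436875
  stratum 4: (3100/11900)²·(1 − 165/3100)·36.0²/165 = 0.504658
V̂(x̄_st) = 1.28405
SE(x̄_st) = √1.28405 = 1.13316

SE(x̄_st) ≈ 1.13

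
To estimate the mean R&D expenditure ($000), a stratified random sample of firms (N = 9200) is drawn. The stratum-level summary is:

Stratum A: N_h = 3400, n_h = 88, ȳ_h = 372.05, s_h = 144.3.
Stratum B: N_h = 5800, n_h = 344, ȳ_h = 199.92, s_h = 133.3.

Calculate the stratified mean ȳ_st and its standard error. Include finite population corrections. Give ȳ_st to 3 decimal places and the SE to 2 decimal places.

ȳ_st ≈ 263.533, SE ≈ 7.13

ȳ_st = Σ W_h ȳ_h = (3400·372.05 + 5800·199.92)/9200 = 263.53326
V̂(ȳ_st) = Σ W_h² (1 − n_h/N_h) s_h²/n_h, with W_h = N_h/N and N = 9200:
  stratum A: (3400/9200)²·(1 − 88/3400)·144.3²/88 = 31.4806
  stratum B: (5800/9200)²·(1 − 344/5800)·133.3²/344 = 19.3121
V̂(ȳ_st) = 50.7927
SE(ȳ_st) = √50.7927 = 7.1269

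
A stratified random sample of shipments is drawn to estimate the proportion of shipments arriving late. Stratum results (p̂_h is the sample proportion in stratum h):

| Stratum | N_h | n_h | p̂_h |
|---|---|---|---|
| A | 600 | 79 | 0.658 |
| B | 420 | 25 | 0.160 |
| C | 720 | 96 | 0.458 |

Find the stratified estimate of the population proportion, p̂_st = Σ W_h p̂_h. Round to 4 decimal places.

N = 1740; stratum weights W_h = N_h/N.
p̂_st = Σ W_h p̂_h = (600·0.658 + 420·0.160 + 720·0.458)/1740 = 0.45503

p̂_st ≈ 0.4550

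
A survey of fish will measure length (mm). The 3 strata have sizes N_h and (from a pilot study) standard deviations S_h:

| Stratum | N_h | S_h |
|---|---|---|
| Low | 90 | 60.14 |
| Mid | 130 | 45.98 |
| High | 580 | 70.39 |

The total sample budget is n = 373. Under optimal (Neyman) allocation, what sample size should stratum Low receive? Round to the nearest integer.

Neyman allocation: n_h = n · N_h S_h / Σ N_i S_i, with n = 373.
  stratum Low: N_h·S_h = 90·60.14 = 5412.60
  stratum Mid: N_h·S_h = 130·45.98 = 5977.40
  stratum High: N_h·S_h = 580·70.39 = 40826.20
Σ N_h S_h = 52216.20
n for stratum Low = 373·5412.60/52216.20 = 38.664 → 39

39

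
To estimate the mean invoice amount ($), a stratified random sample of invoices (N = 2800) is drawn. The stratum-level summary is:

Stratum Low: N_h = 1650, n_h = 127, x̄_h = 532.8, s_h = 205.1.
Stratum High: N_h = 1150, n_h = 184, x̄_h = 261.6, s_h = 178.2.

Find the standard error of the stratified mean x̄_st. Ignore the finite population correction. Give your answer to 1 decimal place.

SE(x̄_st) ≈ 12.0

V̂(x̄_st) = Σ W_h² s_h²/n_h, with W_h = N_h/N and N = 2800:
  stratum Low: (1650/2800)²·205.1²/127 = 115.022
  stratum High: (1150/2800)²·178.2²/184 = 29.1123
V̂(x̄_st) = 144.134
SE(x̄_st) = √144.134 = 12.0056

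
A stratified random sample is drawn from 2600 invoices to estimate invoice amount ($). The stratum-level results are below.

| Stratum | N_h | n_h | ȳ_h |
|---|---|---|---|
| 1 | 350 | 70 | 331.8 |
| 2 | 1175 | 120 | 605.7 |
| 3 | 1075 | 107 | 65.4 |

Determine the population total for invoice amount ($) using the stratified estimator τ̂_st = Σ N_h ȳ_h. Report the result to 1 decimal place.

τ̂_st ≈ 898132.5

τ̂_st = Σ N_h ȳ_h = 350·331.8 + 1175·605.7 + 1075·65.4 = 898132.5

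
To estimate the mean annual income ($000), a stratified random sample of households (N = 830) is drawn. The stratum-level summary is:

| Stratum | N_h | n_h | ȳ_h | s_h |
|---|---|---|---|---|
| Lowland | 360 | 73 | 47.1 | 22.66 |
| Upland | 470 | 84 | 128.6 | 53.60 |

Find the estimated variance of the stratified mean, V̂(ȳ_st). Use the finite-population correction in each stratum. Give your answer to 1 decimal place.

V̂(ȳ_st) ≈ 10.1

V̂(ȳ_st) = Σ W_h² (1 − n_h/N_h) s_h²/n_h, with W_h = N_h/N and N = 830:
  stratum Lowland: (360/830)²·(1 − 73/360)·22.66²/73 = 1.05493
  stratum Upland: (470/830)²·(1 − 84/470)·53.60²/84 = 9.00698
V̂(ȳ_st) = 10.0619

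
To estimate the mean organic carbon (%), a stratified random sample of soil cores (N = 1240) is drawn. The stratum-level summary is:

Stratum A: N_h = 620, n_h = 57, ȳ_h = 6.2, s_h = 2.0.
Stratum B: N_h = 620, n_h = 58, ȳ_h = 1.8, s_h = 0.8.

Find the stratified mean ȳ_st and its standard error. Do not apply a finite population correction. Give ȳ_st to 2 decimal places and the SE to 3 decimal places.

ȳ_st = Σ W_h ȳ_h = (620·6.2 + 620·1.8)/1240 = 4.00000
V̂(ȳ_st) = Σ W_h² s_h²/n_h, with W_h = N_h/N and N = 1240:
  stratum A: (620/1240)²·2.0²/57 = 0.0175439
  stratum B: (620/1240)²·0.8²/58 = 0.00275862
V̂(ȳ_st) = 0.0203025
SE(ȳ_st) = √0.0203025 = 0.142487

ȳ_st ≈ 4.00, SE ≈ 0.142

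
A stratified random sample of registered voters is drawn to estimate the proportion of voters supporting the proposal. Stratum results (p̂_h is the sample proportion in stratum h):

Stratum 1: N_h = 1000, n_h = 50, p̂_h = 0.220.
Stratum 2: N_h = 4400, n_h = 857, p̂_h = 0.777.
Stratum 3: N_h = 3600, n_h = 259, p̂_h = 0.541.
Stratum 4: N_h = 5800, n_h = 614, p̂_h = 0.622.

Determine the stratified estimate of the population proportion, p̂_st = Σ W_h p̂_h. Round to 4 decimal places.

p̂_st ≈ 0.6212

N = 14800; stratum weights W_h = N_h/N.
p̂_st = Σ W_h p̂_h = (1000·0.220 + 4400·0.777 + 3600·0.541 + 5800·0.622)/14800 = 0.62122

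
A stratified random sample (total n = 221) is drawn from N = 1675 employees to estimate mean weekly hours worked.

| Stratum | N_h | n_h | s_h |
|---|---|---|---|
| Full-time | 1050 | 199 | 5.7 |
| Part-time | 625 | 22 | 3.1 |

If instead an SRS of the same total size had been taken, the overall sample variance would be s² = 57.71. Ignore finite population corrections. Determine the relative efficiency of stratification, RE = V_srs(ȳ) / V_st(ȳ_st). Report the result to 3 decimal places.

V̂(ȳ_st) = Σ W_h² s_h²/n_h, with W_h = N_h/N and N = 1675:
  stratum Full-time: (1050/1675)²·5.7²/199 = 0.0641572
  stratum Part-time: (625/1675)²·3.1²/22 = 0.0608179
V_st = 0.124975
V_srs = s²/n = 57.71/221 = 0.261131
Relative efficiency = V_srs / V_st = 0.261131/0.124975 = 2.0895

RE ≈ 2.089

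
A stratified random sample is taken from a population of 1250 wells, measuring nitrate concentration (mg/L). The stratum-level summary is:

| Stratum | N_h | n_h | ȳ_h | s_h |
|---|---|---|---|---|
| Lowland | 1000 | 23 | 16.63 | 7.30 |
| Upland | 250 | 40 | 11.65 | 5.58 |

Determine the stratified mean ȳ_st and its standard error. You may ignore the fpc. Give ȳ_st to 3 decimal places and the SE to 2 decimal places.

ȳ_st ≈ 15.634, SE ≈ 1.23

ȳ_st = Σ W_h ȳ_h = (1000·16.63 + 250·11.65)/1250 = 15.63400
V̂(ȳ_st) = Σ W_h² s_h²/n_h, with W_h = N_h/N and N = 1250:
  stratum Lowland: (1000/1250)²·7.30²/23 = 1.48285
  stratum Upland: (250/1250)²·5.58²/40 = 0.0311364
V̂(ȳ_st) = 1.51399
SE(ȳ_st) = √1.51399 = 1.23044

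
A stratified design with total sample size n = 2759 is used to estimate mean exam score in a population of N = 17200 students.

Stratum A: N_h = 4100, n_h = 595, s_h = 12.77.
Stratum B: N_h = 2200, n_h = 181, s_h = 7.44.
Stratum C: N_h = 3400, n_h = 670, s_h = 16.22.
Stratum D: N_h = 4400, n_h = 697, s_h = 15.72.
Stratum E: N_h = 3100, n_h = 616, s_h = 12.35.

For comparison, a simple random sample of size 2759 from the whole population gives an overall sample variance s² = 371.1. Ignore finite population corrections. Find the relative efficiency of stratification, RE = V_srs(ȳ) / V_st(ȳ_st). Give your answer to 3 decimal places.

RE ≈ 2.003

V̂(ȳ_st) = Σ W_h² s_h²/n_h, with W_h = N_h/N and N = 17200:
  stratum A: (4100/17200)²·12.77²/595 = 0.0155731
  stratum B: (2200/17200)²·7.44²/181 = 0.00500329
  stratum C: (3400/17200)²·16.22²/670 = 0.0153436
  stratum D: (4400/17200)²·15.72²/697 = 0.0232018
  stratum E: (3100/17200)²·12.35²/616 = 0.00804303
V_st = 0.0671648
V_srs = s²/n = 371.1/2759 = 0.134505
Relative efficiency = V_srs / V_st = 0.134505/0.0671648 = 2.0026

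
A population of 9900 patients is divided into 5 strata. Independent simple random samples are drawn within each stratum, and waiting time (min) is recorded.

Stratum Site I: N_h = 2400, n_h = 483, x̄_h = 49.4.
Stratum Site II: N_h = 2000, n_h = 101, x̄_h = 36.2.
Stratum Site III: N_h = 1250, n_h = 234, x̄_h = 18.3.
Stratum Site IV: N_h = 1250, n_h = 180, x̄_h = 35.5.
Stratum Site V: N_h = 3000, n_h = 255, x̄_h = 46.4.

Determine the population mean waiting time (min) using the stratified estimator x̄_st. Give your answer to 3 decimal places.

x̄_st ≈ 40.142

N = Σ N_h = 9900. Stratum weights W_h = N_h/N.
x̄_st = (2400·49.4 + 2000·36.2 + 1250·18.3 + 1250·35.5 + 3000·46.4) / 9900 = 40.14242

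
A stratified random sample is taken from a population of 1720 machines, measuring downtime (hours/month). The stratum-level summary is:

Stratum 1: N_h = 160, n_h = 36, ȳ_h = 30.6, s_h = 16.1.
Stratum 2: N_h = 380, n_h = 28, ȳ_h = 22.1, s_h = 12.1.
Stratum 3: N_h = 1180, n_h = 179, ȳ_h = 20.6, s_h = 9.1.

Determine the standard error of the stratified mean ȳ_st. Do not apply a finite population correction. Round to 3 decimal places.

V̂(ȳ_st) = Σ W_h² s_h²/n_h, with W_h = N_h/N and N = 1720:
  stratum 1: (160/1720)²·16.1²/36 = 0.0623064
  stratum 2: (380/1720)²·12.1²/28 = 0.255225
  stratum 3: (1180/1720)²·9.1²/179 = 0.217739
V̂(ȳ_st) = 0.535271
SE(ȳ_st) = √0.535271 = 0.731622

SE(ȳ_st) ≈ 0.732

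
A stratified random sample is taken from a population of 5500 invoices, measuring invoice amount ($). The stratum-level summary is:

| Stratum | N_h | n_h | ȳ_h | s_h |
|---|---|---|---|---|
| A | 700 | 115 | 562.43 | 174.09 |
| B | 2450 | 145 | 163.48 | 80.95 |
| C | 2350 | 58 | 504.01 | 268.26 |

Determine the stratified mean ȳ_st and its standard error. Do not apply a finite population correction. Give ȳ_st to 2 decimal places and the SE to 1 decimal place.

ȳ_st = Σ W_h ȳ_h = (700·562.43 + 2450·163.48 + 2350·504.01)/5500 = 359.75464
V̂(ȳ_st) = Σ W_h² s_h²/n_h, with W_h = N_h/N and N = 5500:
  stratum A: (700/5500)²·174.09²/115 = 4.26894
  stratum B: (2450/5500)²·80.95²/145 = 8.96752
  stratum C: (2350/5500)²·268.26²/58 = 226.514
V̂(ȳ_st) = 239.75
SE(ȳ_st) = √239.75 = 15.4839

ȳ_st ≈ 359.75, SE ≈ 15.5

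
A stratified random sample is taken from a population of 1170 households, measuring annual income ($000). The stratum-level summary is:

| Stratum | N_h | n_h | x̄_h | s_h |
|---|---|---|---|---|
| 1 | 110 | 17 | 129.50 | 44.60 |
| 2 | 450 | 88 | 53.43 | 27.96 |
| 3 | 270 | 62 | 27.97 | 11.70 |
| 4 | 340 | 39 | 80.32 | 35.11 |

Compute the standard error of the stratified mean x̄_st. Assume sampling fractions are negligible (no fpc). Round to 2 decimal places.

SE(x̄_st) ≈ 2.27

V̂(x̄_st) = Σ W_h² s_h²/n_h, with W_h = N_h/N and N = 1170:
  stratum 1: (110/1170)²·44.60²/17 = 1.03427
  stratum 2: (450/1170)²·27.96²/88 = 1.31415
  stratum 3: (270/1170)²·11.70²/62 = 0.117581
  stratum 4: (340/1170)²·35.11²/39 = 2.66921
V̂(x̄_st) = 5.13521
SE(x̄_st) = √5.13521 = 2.2661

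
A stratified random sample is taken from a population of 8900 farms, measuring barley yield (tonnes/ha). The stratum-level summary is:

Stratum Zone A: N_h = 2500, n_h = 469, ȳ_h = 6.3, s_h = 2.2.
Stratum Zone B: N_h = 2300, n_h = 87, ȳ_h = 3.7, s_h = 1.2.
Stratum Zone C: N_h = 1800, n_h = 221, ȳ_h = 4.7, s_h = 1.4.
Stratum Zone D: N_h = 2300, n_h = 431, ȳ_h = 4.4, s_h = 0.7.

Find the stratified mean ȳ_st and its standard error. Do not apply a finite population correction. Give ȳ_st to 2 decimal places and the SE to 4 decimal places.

ȳ_st ≈ 4.81, SE ≈ 0.0486

ȳ_st = Σ W_h ȳ_h = (2500·6.3 + 2300·3.7 + 1800·4.7 + 2300·4.4)/8900 = 4.81348
V̂(ȳ_st) = Σ W_h² s_h²/n_h, with W_h = N_h/N and N = 8900:
  stratum Zone A: (2500/8900)²·2.2²/469 = 0.000814278
  stratum Zone B: (2300/8900)²·1.2²/87 = 0.0011054
  stratum Zone C: (1800/8900)²·1.4²/221 = 0.000362768
  stratum Zone D: (2300/8900)²·0.7²/431 = 7.59267e-05
V̂(ȳ_st) = 0.00235837
SE(ȳ_st) = √0.00235837 = 0.0485631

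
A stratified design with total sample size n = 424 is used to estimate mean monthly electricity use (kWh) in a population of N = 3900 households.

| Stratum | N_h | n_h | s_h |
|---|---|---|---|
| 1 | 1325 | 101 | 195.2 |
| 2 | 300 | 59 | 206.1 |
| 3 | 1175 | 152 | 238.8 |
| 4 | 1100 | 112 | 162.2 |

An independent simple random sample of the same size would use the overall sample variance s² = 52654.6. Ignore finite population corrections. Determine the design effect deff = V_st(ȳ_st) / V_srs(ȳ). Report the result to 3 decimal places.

deff ≈ 0.810

V̂(ȳ_st) = Σ W_h² s_h²/n_h, with W_h = N_h/N and N = 3900:
  stratum 1: (1325/3900)²·195.2²/101 = 43.5453
  stratum 2: (300/3900)²·206.1²/59 = 4.26008
  stratum 3: (1175/3900)²·238.8²/152 = 34.0543
  stratum 4: (1100/3900)²·162.2²/112 = 18.687
V_st = 100.547
V_srs = s²/n = 52654.6/424 = 124.185
deff = V_st / V_srs = 100.547/124.185 = 0.8096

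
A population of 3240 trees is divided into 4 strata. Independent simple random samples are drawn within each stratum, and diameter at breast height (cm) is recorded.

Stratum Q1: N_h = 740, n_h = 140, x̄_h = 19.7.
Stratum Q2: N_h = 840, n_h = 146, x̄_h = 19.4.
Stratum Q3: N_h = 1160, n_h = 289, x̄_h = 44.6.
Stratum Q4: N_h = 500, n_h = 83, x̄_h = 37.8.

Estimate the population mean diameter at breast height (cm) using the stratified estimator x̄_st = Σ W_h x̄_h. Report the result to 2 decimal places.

N = Σ N_h = 3240. Stratum weights W_h = N_h/N.
x̄_st = (740·19.7 + 840·19.4 + 1160·44.6 + 500·37.8) / 3240 = 31.3302

x̄_st ≈ 31.33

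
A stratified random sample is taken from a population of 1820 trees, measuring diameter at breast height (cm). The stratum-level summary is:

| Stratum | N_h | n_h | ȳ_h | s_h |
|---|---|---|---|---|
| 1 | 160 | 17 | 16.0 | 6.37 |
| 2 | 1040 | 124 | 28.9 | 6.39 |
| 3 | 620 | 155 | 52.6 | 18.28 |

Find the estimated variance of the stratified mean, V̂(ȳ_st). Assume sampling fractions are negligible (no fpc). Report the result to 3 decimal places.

V̂(ȳ_st) = Σ W_h² s_h²/n_h, with W_h = N_h/N and N = 1820:
  stratum 1: (160/1820)²·6.37²/17 = 0.0184471
  stratum 2: (1040/1820)²·6.39²/124 = 0.107524
  stratum 3: (620/1820)²·18.28²/155 = 0.250185
V̂(ȳ_st) = 0.376156

V̂(ȳ_st) ≈ 0.376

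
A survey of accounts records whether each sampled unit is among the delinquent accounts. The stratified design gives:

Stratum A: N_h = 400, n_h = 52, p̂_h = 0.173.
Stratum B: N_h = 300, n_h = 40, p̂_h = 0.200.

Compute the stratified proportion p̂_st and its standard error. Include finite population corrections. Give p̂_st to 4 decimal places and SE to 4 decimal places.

N = 700; stratum weights W_h = N_h/N.
p̂_st = Σ W_h p̂_h = (400·0.173 + 300·0.200)/700 = 0.18457
V̂(p̂_st) = Σ W_h² (1 − n_h/N_h) p̂_h(1−p̂_h)/(n_h−1):
  stratum A: (400/700)²·(1 − 52/400)·0.173·0.827/51 = 0.000796938
  stratum B: (300/700)²·(1 − 40/300)·0.200·0.800/39 = 0.000653061
V̂(p̂_st) = 0.00145; SE = √V̂ = 0.0380789

p̂_st ≈ 0.1846, SE ≈ 0.0381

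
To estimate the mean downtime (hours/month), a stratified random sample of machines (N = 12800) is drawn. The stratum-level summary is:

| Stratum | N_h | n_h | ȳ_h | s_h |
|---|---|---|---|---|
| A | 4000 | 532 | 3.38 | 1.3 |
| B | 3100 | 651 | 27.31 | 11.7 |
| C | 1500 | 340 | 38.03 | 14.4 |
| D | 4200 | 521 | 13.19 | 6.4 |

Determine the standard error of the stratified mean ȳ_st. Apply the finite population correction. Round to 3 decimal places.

SE(ȳ_st) ≈ 0.155

V̂(ȳ_st) = Σ W_h² (1 − n_h/N_h) s_h²/n_h, with W_h = N_h/N and N = 12800:
  stratum A: (4000/12800)²·(1 − 532/4000)·1.3²/532 = 0.000268964
  stratum B: (3100/12800)²·(1 − 651/3100)·11.7²/651 = 0.00974364
  stratum C: (1500/12800)²·(1 − 340/1500)·14.4²/340 = 0.00647702
  stratum D: (4200/12800)²·(1 − 521/4200)·6.4²/521 = 0.00741449
V̂(ȳ_st) = 0.0239041
SE(ȳ_st) = √0.0239041 = 0.15461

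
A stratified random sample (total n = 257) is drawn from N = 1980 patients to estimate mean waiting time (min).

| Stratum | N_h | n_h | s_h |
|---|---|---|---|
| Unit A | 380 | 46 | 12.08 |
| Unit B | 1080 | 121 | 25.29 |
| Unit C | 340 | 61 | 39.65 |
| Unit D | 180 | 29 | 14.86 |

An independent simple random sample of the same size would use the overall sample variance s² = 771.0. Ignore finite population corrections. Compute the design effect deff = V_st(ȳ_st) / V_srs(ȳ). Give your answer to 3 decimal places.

V̂(ȳ_st) = Σ W_h² s_h²/n_h, with W_h = N_h/N and N = 1980:
  stratum Unit A: (380/1980)²·12.08²/46 = 0.116846
  stratum Unit B: (1080/1980)²·25.29²/121 = 1.57264
  stratum Unit C: (340/1980)²·39.65²/61 = 0.759948
  stratum Unit D: (180/1980)²·14.86²/29 = 0.0629295
V_st = 2.51236
V_srs = s²/n = 771.0/257 = 3
deff = V_st / V_srs = 2.51236/3 = 0.8375

deff ≈ 0.837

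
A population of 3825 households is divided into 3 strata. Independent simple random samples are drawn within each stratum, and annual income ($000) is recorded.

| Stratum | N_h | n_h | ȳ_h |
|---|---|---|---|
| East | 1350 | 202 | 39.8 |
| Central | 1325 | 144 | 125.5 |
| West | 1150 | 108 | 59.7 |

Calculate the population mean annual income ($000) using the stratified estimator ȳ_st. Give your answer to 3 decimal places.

N = Σ N_h = 3825. Stratum weights W_h = N_h/N.
ȳ_st = (1350·39.8 + 1325·125.5 + 1150·59.7) / 3825 = 75.46993

ȳ_st ≈ 75.470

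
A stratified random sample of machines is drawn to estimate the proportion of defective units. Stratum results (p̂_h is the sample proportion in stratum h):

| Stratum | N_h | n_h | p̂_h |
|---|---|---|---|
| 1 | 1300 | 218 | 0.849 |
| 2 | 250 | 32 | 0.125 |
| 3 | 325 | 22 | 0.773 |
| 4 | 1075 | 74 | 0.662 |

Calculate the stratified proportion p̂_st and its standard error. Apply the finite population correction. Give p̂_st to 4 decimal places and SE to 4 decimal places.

N = 2950; stratum weights W_h = N_h/N.
p̂_st = Σ W_h p̂_h = (1300·0.849 + 250·0.125 + 325·0.773 + 1075·0.662)/2950 = 0.71113
V̂(p̂_st) = Σ W_h² (1 − n_h/N_h) p̂_h(1−p̂_h)/(n_h−1):
  stratum 1: (1300/2950)²·(1 − 218/1300)·0.849·0.151/217 = 9.54886e-05
  stratum 2: (250/2950)²·(1 − 32/250)·0.125·0.875/31 = 2.20958e-05
  stratum 3: (325/2950)²·(1 − 22/325)·0.773·0.227/21 = 9.45514e-05
  stratum 4: (1075/2950)²·(1 − 74/1075)·0.662·0.338/73 = 0.00037901
V̂(p̂_st) = 0.000591145; SE = √V̂ = 0.0243135

p̂_st ≈ 0.7111, SE ≈ 0.0243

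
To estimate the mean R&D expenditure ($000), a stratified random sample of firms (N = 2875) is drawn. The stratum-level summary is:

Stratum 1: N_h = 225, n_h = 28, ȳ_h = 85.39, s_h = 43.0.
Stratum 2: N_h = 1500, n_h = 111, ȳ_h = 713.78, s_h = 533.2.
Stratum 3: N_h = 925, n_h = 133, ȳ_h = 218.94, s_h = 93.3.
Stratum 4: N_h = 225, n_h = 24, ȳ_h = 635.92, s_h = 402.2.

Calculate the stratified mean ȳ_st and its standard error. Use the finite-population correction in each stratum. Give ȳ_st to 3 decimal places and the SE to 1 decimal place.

ȳ_st = Σ W_h ȳ_h = (225·85.39 + 1500·713.78 + 925·218.94 + 225·635.92)/2875 = 499.29887
V̂(ȳ_st) = Σ W_h² (1 − n_h/N_h) s_h²/n_h, with W_h = N_h/N and N = 2875:
  stratum 1: (225/2875)²·(1 − 28/225)·43.0²/28 = 0.354121
  stratum 2: (1500/2875)²·(1 − 111/1500)·533.2²/111 = 645.617
  stratum 3: (925/2875)²·(1 − 133/925)·93.3²/133 = 5.801
  stratum 4: (225/2875)²·(1 − 24/225)·402.2²/24 = 36.8787
V̂(ȳ_st) = 688.651
SE(ȳ_st) = √688.651 = 26.2422

ȳ_st ≈ 499.299, SE ≈ 26.2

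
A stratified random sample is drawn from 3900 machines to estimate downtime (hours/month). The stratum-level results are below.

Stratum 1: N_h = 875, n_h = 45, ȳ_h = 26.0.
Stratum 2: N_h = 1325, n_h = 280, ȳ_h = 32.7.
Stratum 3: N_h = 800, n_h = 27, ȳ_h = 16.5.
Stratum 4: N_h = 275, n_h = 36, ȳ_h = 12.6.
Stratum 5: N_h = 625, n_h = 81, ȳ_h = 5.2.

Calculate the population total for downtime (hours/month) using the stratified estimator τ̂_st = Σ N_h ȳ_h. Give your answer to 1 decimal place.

τ̂_st = Σ N_h ȳ_h = 875·26.0 + 1325·32.7 + 800·16.5 + 275·12.6 + 625·5.2 = 85992.5

τ̂_st ≈ 85992.5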